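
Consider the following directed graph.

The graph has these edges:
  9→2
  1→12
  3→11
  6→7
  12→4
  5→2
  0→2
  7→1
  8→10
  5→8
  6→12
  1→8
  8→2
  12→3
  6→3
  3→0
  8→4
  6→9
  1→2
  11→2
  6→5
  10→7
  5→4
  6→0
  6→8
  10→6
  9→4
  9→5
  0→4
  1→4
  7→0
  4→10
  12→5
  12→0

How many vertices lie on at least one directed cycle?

11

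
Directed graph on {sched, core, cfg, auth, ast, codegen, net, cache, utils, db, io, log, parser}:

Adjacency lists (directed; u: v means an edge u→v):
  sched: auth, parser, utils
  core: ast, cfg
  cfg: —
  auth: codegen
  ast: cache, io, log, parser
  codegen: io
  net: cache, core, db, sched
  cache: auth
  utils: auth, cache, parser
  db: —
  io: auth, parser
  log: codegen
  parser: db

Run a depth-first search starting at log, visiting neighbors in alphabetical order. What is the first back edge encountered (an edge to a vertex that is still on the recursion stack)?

DFS from log (visiting neighbors in alphabetical order); mark gray on enter, black on exit:
log gray
  codegen gray
    io gray
      auth gray
        auth→codegen: codegen is gray → back edge
First back edge: auth → codegen.

auth->codegen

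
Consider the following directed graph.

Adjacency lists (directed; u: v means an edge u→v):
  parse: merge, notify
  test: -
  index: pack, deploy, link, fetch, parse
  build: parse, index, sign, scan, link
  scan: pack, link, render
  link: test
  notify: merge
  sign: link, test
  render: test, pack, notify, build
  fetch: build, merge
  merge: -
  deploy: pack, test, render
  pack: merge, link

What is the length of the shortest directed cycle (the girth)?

For each vertex v, BFS finds the shortest path from v back to v.
The shortest such closed walk is index → fetch → build → index, length 3.

3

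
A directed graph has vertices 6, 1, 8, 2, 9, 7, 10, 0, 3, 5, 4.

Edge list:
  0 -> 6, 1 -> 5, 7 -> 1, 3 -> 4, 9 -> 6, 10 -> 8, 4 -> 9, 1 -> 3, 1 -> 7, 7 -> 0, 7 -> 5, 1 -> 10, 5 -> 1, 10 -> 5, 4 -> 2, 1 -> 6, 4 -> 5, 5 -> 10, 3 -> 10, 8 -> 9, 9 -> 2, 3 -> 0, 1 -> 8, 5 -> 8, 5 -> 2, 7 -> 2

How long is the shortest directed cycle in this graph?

2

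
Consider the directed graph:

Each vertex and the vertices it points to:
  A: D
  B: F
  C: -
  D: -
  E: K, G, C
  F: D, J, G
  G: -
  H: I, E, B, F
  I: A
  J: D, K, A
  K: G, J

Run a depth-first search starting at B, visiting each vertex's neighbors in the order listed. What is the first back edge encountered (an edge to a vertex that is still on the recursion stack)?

K→J

DFS from B (visiting each vertex's neighbors in the order listed); mark gray on enter, black on exit:
B gray
  F gray
    D gray
    D black
    J gray
      J→D: D black — skip
      K gray
        G gray
        G black
        K→J: J is gray → back edge
First back edge: K → J.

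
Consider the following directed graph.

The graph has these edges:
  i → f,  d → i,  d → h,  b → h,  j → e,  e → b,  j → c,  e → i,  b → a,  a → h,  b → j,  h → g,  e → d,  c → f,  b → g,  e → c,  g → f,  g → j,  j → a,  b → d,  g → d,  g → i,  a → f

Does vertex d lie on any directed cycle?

d is on a cycle iff d can reach itself via ≥1 edge.
d → h → g → d — yes.

Yes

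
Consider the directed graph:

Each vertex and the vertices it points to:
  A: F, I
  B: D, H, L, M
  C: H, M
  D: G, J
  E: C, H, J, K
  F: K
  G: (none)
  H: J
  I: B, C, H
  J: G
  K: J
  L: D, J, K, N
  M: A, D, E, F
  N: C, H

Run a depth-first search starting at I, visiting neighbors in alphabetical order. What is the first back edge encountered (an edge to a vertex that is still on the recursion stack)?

A→I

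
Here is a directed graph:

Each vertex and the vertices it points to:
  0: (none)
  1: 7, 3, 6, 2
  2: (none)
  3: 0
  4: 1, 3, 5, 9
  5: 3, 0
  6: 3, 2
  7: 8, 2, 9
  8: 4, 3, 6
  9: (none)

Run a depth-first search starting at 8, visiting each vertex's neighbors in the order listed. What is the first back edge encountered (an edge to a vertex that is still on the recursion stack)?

DFS from 8 (visiting each vertex's neighbors in the order listed); mark gray on enter, black on exit:
8 gray
  4 gray
    1 gray
      7 gray
        7→8: 8 is gray → back edge
First back edge: 7 → 8.

7->8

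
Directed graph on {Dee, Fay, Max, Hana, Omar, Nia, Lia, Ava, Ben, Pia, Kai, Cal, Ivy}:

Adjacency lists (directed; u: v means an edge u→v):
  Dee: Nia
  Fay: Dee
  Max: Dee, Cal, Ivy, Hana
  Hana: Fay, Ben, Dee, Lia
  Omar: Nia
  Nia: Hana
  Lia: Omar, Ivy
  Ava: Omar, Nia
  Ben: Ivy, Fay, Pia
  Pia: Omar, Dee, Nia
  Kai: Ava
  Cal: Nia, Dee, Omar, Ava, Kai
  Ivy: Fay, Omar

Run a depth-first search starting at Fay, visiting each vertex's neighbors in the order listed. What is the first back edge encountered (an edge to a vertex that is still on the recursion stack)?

DFS from Fay (visiting each vertex's neighbors in the order listed); mark gray on enter, black on exit:
Fay gray
  Dee gray
    Nia gray
      Hana gray
        Hana→Fay: Fay is gray → back edge
First back edge: Hana → Fay.

Hana->Fay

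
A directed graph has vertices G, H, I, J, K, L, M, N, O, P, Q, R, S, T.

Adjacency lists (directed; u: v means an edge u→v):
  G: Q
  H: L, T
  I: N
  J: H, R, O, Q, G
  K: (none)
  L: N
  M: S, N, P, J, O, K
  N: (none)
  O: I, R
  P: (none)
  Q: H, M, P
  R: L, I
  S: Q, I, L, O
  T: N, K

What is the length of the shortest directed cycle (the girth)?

3

For each vertex v, BFS finds the shortest path from v back to v.
The shortest such closed walk is J → Q → M → J, length 3.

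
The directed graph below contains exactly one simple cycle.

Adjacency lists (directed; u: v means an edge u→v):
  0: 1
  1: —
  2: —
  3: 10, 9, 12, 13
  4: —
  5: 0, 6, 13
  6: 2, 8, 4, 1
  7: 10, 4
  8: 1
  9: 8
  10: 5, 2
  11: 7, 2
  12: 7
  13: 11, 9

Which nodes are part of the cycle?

5, 7, 10, 11, 13

DFS with gray/black marking from 10:
10 gray
  5 gray
    0 gray
      1 gray
      1 black
    0 black
    6 gray
      2 gray
      2 black
      8 gray
        8→1: 1 black — skip
      8 black
      4 gray
      4 black
      6→1: 1 black — skip
    6 black
    13 gray
      11 gray
        7 gray
          7→10: 10 is gray → back edge
Back edge closes the cycle 10 → 5 → 13 → 11 → 7 → 10; its vertices are {5, 7, 10, 11, 13}.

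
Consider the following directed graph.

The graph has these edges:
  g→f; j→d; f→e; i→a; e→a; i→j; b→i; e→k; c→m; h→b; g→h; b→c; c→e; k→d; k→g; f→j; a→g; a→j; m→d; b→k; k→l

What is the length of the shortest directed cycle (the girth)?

4

For each vertex v, BFS finds the shortest path from v back to v.
The shortest such closed walk is b → k → g → h → b, length 4.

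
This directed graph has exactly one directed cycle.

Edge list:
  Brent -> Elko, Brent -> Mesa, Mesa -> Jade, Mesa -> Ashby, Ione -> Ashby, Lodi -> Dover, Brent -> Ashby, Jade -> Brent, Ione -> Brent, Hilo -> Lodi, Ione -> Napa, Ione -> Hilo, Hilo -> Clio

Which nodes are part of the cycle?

Jade, Mesa, Brent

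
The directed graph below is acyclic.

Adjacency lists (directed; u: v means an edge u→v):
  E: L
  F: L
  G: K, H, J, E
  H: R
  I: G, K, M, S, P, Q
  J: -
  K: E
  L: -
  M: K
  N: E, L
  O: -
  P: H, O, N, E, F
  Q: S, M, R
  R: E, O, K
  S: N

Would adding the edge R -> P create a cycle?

Yes

Adding R→P creates a cycle iff P can already reach R.
Path from P: P → H → R.
So P → … → R → P is a cycle.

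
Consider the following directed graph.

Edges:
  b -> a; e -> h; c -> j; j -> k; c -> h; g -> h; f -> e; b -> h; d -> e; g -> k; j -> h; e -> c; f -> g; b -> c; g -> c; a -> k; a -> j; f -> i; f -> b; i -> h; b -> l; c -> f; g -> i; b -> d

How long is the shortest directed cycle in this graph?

For each vertex v, BFS finds the shortest path from v back to v.
The shortest such closed walk is c → f → g → c, length 3.

3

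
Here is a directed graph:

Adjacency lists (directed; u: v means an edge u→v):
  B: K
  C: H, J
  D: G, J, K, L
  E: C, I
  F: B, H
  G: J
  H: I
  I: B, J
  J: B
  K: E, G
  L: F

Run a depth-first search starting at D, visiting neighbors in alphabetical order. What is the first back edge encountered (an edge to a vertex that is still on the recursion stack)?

I->B

DFS from D (visiting neighbors in alphabetical order); mark gray on enter, black on exit:
D gray
  G gray
    J gray
      B gray
        K gray
          E gray
            C gray
              H gray
                I gray
                  I→B: B is gray → back edge
First back edge: I → B.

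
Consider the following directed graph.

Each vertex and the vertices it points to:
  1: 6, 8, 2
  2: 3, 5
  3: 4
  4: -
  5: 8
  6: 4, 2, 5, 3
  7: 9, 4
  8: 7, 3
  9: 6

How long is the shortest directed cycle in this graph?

5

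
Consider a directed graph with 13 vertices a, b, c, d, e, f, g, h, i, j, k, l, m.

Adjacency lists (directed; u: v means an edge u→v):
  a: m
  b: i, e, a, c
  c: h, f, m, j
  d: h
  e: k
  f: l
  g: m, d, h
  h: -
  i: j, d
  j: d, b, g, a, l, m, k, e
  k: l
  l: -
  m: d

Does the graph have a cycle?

Yes

DFS with white/gray/black marking, starting from d:
d gray
  h gray
  h black
d black
a gray
  m gray
    m→d: d black — skip
  m black
a black
b gray
  i gray
    j gray
      j→d: d black — skip
      j→b: b is gray → back edge
Back edge found, so a cycle exists: b → i → j → b.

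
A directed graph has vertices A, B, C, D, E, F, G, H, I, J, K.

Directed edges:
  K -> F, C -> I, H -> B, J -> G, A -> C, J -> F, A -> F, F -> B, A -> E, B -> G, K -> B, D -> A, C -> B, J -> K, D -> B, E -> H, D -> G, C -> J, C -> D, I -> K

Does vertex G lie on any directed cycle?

No

G lies on a cycle iff there is a path from G back to itself.
Exploring from G, it never reaches itself; equivalently, its strongly connected component is a singleton.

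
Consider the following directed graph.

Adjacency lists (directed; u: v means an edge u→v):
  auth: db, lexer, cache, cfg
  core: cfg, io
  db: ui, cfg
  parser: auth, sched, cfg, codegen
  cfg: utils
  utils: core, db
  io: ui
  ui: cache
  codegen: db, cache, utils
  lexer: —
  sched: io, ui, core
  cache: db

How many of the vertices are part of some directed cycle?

7

A vertex is on a directed cycle iff it belongs to a strongly connected component of size ≥ 2 (or has a self-loop).
The vertices on cycles are {db, io, ui, cfg, core, cache, utils} — 7 in total.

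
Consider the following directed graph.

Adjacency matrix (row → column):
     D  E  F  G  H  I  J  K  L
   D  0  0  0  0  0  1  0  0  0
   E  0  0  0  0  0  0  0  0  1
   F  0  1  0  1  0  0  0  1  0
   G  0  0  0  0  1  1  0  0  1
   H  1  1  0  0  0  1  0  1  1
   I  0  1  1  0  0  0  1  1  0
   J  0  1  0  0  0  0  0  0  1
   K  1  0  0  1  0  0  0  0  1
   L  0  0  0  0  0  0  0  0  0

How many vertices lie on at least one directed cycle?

6

A vertex is on a directed cycle iff it belongs to a strongly connected component of size ≥ 2 (or has a self-loop).
The vertices on cycles are {D, F, G, H, I, K} — 6 in total.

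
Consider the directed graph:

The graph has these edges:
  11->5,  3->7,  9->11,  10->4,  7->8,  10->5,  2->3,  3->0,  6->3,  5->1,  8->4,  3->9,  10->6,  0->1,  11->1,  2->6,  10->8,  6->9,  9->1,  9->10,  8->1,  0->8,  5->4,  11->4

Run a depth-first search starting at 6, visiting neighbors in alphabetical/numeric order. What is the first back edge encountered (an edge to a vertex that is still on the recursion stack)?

DFS from 6 (visiting neighbors in alphabetical/numeric order); mark gray on enter, black on exit:
6 gray
  3 gray
    0 gray
      1 gray
      1 black
      8 gray
        8→1: 1 black — skip
        4 gray
        4 black
      8 black
    0 black
    7 gray
      7→8: 8 black — skip
    7 black
    9 gray
      9→1: 1 black — skip
      10 gray
        10→4: 4 black — skip
        5 gray
          5→1: 1 black — skip
          5→4: 4 black — skip
        5 black
        10→6: 6 is gray → back edge
First back edge: 10 → 6.

10→6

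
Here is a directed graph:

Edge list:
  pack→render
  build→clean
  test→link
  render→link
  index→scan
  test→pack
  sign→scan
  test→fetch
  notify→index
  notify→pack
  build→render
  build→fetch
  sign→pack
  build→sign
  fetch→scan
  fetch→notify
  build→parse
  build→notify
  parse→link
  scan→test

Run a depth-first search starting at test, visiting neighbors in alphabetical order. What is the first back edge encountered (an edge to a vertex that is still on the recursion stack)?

DFS from test (visiting neighbors in alphabetical order); mark gray on enter, black on exit:
test gray
  fetch gray
    notify gray
      index gray
        scan gray
          scan→test: test is gray → back edge
First back edge: scan → test.

scan→test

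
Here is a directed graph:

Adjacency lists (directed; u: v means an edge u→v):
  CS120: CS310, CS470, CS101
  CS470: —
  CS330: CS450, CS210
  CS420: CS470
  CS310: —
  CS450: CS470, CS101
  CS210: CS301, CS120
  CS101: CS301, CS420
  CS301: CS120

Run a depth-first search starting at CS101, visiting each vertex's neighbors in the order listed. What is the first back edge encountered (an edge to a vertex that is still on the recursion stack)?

CS120→CS101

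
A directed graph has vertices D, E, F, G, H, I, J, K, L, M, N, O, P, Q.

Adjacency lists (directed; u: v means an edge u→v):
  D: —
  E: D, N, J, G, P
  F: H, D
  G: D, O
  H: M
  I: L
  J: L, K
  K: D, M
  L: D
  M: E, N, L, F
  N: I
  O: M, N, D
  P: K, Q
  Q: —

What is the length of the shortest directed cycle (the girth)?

For each vertex v, BFS finds the shortest path from v back to v.
The shortest such closed walk is M → F → H → M, length 3.

3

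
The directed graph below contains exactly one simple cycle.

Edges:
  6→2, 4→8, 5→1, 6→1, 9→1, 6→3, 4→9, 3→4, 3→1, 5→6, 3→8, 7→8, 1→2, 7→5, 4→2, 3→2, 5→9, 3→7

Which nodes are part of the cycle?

3, 5, 6, 7

DFS with gray/black marking from 3:
3 gray
  4 gray
    2 gray
    2 black
    8 gray
    8 black
    9 gray
      1 gray
        1→2: 2 black — skip
      1 black
    9 black
  4 black
  7 gray
    5 gray
      5→1: 1 black — skip
      5→9: 9 black — skip
      6 gray
        6→2: 2 black — skip
        6→1: 1 black — skip
        6→3: 3 is gray → back edge
Back edge closes the cycle 3 → 7 → 5 → 6 → 3; its vertices are {3, 5, 6, 7}.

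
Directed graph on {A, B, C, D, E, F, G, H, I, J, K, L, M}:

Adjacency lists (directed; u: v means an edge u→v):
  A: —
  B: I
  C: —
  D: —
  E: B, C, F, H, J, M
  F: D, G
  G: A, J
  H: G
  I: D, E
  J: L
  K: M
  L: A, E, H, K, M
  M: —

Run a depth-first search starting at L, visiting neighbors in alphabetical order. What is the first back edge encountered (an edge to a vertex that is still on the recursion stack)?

DFS from L (visiting neighbors in alphabetical order); mark gray on enter, black on exit:
L gray
  A gray
  A black
  E gray
    B gray
      I gray
        D gray
        D black
        I→E: E is gray → back edge
First back edge: I → E.

I->E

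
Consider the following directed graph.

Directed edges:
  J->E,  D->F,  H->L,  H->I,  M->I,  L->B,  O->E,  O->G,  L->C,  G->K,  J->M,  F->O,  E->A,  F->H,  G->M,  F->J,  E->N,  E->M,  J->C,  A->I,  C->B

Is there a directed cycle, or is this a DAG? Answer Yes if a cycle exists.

DFS with white/gray/black marking, starting from M:
M gray
  I gray
  I black
M black
F gray
  H gray
    H→I: I black — skip
    L gray
      C gray
        B gray
        B black
      C black
      L→B: B black — skip
    L black
  H black
  O gray
    G gray
      G→M: M black — skip
      K gray
      K black
    G black
    E gray
      A gray
        A→I: I black — skip
      A black
      E→M: M black — skip
      N gray
      N black
    E black
  O black
  J gray
    J→M: M black — skip
    J→C: C black — skip
    J→E: E black — skip
  J black
F black
D gray
  D→F: F black — skip
D black
Every edge goes to a white or black vertex — no back edge, so the graph is acyclic.

No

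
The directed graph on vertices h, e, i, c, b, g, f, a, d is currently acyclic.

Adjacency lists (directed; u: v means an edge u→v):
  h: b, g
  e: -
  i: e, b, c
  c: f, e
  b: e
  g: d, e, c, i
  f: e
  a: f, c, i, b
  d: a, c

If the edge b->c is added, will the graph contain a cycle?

Adding b→c creates a cycle iff c can already reach b.
Explore from c: no path reaches b. The graph stays acyclic.

No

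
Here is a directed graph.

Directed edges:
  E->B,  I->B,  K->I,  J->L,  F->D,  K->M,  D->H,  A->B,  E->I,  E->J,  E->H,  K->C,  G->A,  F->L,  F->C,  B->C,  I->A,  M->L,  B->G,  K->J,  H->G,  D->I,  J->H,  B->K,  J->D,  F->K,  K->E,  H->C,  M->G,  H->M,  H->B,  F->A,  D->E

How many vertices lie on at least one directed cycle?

10

A vertex is on a directed cycle iff it belongs to a strongly connected component of size ≥ 2 (or has a self-loop).
The vertices on cycles are {A, B, D, E, G, H, I, J, K, M} — 10 in total.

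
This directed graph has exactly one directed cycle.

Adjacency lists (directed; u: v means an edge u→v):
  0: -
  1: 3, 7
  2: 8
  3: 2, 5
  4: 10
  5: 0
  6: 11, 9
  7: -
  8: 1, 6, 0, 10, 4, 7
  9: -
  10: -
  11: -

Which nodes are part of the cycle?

DFS with gray/black marking from 8:
8 gray
  1 gray
    3 gray
      2 gray
        2→8: 8 is gray → back edge
Back edge closes the cycle 8 → 1 → 3 → 2 → 8; its vertices are {1, 2, 3, 8}.

1, 2, 3, 8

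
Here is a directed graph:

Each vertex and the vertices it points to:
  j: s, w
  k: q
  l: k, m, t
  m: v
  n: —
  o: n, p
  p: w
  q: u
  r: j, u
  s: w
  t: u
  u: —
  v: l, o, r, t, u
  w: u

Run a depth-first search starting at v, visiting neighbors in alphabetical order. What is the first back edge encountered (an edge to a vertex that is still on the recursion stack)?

m->v

DFS from v (visiting neighbors in alphabetical order); mark gray on enter, black on exit:
v gray
  l gray
    k gray
      q gray
        u gray
        u black
      q black
    k black
    m gray
      m→v: v is gray → back edge
First back edge: m → v.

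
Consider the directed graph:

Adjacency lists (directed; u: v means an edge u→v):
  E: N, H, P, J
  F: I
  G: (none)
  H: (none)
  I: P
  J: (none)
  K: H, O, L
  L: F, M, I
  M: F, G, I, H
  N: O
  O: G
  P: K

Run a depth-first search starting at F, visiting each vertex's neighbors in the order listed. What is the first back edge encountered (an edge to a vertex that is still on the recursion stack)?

DFS from F (visiting each vertex's neighbors in the order listed); mark gray on enter, black on exit:
F gray
  I gray
    P gray
      K gray
        H gray
        H black
        O gray
          G gray
          G black
        O black
        L gray
          L→F: F is gray → back edge
First back edge: L → F.

L->F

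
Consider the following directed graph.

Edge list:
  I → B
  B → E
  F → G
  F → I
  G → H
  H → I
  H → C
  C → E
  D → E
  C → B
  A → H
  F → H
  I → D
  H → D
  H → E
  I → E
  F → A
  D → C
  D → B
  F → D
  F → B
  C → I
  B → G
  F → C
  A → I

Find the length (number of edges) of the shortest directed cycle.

3

For each vertex v, BFS finds the shortest path from v back to v.
The shortest such closed walk is I → D → C → I, length 3.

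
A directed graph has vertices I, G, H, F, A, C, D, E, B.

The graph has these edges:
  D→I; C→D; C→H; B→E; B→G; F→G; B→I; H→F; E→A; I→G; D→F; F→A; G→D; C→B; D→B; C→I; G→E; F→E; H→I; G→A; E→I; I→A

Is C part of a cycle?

C lies on a cycle iff there is a path from C back to itself.
Exploring from C, it never reaches itself; equivalently, its strongly connected component is a singleton.

No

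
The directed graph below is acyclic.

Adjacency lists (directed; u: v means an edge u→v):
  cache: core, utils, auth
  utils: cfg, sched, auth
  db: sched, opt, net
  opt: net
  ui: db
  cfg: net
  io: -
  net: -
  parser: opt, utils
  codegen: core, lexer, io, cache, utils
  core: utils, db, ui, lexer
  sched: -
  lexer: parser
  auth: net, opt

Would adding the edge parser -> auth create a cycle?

Adding parser→auth creates a cycle iff auth can already reach parser.
Explore from auth: no path reaches parser. The graph stays acyclic.

No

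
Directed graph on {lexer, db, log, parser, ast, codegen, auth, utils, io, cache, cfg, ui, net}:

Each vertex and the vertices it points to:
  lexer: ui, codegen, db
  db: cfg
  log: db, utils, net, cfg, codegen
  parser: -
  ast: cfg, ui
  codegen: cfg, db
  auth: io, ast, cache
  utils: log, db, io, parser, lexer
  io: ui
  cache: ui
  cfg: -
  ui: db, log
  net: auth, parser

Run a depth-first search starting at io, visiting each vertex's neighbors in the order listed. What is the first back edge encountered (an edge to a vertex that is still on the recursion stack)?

utils->log

DFS from io (visiting each vertex's neighbors in the order listed); mark gray on enter, black on exit:
io gray
  ui gray
    db gray
      cfg gray
      cfg black
    db black
    log gray
      log→db: db black — skip
      utils gray
        utils→log: log is gray → back edge
First back edge: utils → log.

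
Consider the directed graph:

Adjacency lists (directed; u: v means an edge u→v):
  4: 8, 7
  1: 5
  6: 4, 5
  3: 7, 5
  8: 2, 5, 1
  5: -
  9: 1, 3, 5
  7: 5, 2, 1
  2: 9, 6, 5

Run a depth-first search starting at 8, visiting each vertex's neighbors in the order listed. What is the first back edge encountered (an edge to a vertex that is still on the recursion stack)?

7→2

DFS from 8 (visiting each vertex's neighbors in the order listed); mark gray on enter, black on exit:
8 gray
  2 gray
    9 gray
      1 gray
        5 gray
        5 black
      1 black
      3 gray
        7 gray
          7→5: 5 black — skip
          7→2: 2 is gray → back edge
First back edge: 7 → 2.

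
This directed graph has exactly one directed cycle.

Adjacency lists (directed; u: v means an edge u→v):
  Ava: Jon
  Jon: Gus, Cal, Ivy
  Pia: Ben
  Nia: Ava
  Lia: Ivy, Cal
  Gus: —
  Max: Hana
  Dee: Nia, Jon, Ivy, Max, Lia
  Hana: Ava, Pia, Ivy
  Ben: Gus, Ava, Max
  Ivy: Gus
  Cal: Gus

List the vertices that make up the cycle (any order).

Ben, Max, Pia, Hana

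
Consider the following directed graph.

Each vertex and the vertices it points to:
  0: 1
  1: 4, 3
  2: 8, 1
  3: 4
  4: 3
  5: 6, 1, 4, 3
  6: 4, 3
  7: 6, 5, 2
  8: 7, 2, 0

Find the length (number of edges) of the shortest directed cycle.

For each vertex v, BFS finds the shortest path from v back to v.
The shortest such closed walk is 8 → 2 → 8, length 2.

2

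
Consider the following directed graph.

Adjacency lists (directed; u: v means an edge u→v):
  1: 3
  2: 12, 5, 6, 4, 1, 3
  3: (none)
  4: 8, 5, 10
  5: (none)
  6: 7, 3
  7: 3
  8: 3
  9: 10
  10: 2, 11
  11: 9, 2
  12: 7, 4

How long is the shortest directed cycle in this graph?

3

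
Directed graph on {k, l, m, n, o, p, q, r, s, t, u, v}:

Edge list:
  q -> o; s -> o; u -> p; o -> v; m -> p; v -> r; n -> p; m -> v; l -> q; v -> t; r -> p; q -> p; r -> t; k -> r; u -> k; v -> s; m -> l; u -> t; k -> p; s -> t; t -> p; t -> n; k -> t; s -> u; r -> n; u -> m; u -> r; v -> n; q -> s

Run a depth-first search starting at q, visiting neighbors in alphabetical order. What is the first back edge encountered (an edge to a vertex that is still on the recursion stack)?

s→o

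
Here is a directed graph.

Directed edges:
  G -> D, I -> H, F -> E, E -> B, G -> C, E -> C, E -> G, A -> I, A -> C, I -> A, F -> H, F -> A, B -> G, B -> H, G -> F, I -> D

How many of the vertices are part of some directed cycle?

6

A vertex is on a directed cycle iff it belongs to a strongly connected component of size ≥ 2 (or has a self-loop).
The vertices on cycles are {A, B, E, F, G, I} — 6 in total.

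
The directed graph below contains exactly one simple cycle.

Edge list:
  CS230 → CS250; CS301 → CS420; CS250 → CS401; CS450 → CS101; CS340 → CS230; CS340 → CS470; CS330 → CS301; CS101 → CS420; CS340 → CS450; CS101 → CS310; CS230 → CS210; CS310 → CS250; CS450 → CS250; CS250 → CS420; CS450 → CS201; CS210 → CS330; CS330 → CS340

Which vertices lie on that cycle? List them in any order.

DFS with gray/black marking from CS340:
CS340 gray
  CS470 gray
  CS470 black
  CS450 gray
    CS250 gray
      CS420 gray
      CS420 black
      CS401 gray
      CS401 black
    CS250 black
    CS101 gray
      CS310 gray
        CS310→CS250: CS250 black — skip
      CS310 black
      CS101→CS420: CS420 black — skip
    CS101 black
    CS201 gray
    CS201 black
  CS450 black
  CS230 gray
    CS210 gray
      CS330 gray
        CS330→CS340: CS340 is gray → back edge
Back edge closes the cycle CS340 → CS230 → CS210 → CS330 → CS340; its vertices are {CS210, CS230, CS330, CS340}.

CS210, CS230, CS330, CS340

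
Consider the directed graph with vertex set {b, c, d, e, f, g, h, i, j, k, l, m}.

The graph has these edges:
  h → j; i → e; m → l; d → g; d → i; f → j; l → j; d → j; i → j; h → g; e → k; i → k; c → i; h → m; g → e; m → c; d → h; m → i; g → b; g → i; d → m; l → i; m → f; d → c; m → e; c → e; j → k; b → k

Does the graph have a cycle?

No

DFS with white/gray/black marking, starting from i:
i gray
  j gray
    k gray
    k black
  j black
  e gray
    e→k: k black — skip
  e black
  i→k: k black — skip
i black
b gray
  b→k: k black — skip
b black
c gray
  c→i: i black — skip
  c→e: e black — skip
c black
d gray
  g gray
    g→b: b black — skip
    g→i: i black — skip
    g→e: e black — skip
  g black
  h gray
    h→j: j black — skip
    m gray
      l gray
        l→j: j black — skip
        l→i: i black — skip
      l black
      m→e: e black — skip
      m→i: i black — skip
      f gray
        f→j: j black — skip
      f black
      m→c: c black — skip
    m black
    h→g: g black — skip
  h black
  d→c: c black — skip
  d→i: i black — skip
  d→j: j black — skip
  d→m: m black — skip
d black
Every edge goes to a white or black vertex — no back edge, so the graph is acyclic.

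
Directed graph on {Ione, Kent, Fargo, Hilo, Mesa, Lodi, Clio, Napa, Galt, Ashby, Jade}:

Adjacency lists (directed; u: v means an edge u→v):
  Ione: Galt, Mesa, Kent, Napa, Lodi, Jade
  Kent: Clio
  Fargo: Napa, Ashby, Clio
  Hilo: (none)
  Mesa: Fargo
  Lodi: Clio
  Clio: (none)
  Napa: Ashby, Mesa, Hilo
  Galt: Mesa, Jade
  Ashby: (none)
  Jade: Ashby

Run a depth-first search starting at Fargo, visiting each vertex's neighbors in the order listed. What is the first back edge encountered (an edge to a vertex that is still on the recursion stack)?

DFS from Fargo (visiting each vertex's neighbors in the order listed); mark gray on enter, black on exit:
Fargo gray
  Napa gray
    Ashby gray
    Ashby black
    Mesa gray
      Mesa→Fargo: Fargo is gray → back edge
First back edge: Mesa → Fargo.

Mesa→Fargo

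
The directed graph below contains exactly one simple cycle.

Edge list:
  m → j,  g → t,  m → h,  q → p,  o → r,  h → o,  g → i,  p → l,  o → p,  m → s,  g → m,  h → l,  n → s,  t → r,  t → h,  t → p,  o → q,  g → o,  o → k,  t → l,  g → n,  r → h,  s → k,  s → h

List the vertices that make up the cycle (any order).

DFS with gray/black marking from o:
o gray
  p gray
    l gray
    l black
  p black
  q gray
    q→p: p black — skip
  q black
  k gray
  k black
  r gray
    h gray
      h→l: l black — skip
      h→o: o is gray → back edge
Back edge closes the cycle o → r → h → o; its vertices are {h, o, r}.

h, o, r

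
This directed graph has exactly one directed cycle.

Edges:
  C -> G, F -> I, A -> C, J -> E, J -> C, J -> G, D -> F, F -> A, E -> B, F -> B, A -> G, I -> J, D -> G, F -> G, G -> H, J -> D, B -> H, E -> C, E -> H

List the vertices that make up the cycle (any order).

D, F, I, J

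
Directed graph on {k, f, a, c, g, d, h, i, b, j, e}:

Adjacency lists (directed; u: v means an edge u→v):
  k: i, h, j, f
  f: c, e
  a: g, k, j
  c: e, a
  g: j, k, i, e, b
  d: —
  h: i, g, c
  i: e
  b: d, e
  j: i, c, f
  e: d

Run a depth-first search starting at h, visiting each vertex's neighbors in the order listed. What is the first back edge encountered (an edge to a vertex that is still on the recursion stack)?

a→g

DFS from h (visiting each vertex's neighbors in the order listed); mark gray on enter, black on exit:
h gray
  i gray
    e gray
      d gray
      d black
    e black
  i black
  g gray
    j gray
      j→i: i black — skip
      c gray
        c→e: e black — skip
        a gray
          a→g: g is gray → back edge
First back edge: a → g.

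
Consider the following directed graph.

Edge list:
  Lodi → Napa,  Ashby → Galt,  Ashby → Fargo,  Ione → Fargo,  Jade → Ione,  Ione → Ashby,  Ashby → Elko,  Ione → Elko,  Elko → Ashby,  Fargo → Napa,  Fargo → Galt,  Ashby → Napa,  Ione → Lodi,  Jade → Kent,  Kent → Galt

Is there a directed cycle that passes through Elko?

Elko is on a cycle iff Elko can reach itself via ≥1 edge.
Elko → Ashby → Elko — yes.

Yes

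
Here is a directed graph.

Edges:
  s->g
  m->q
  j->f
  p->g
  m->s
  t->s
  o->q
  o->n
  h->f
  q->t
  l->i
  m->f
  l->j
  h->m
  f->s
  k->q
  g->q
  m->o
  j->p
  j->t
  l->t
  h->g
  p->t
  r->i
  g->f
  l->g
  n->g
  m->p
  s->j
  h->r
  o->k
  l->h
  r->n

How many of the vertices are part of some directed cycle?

7

A vertex is on a directed cycle iff it belongs to a strongly connected component of size ≥ 2 (or has a self-loop).
The vertices on cycles are {f, g, j, p, q, s, t} — 7 in total.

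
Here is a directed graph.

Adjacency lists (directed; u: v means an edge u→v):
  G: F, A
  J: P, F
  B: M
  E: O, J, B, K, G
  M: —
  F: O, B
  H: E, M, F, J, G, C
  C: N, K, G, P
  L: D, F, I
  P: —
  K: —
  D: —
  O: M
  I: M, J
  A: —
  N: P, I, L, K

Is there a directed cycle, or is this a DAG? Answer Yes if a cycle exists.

No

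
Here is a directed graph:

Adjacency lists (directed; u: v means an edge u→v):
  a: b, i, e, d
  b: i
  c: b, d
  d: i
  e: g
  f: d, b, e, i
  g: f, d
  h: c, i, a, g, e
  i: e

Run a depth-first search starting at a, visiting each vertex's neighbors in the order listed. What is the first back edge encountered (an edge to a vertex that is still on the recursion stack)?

DFS from a (visiting each vertex's neighbors in the order listed); mark gray on enter, black on exit:
a gray
  b gray
    i gray
      e gray
        g gray
          f gray
            d gray
              d→i: i is gray → back edge
First back edge: d → i.

d→i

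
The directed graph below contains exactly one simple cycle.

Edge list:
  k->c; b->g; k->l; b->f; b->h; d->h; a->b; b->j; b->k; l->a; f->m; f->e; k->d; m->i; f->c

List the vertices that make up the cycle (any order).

DFS with gray/black marking from b:
b gray
  h gray
  h black
  f gray
    m gray
      i gray
      i black
    m black
    c gray
    c black
    e gray
    e black
  f black
  g gray
  g black
  j gray
  j black
  k gray
    k→c: c black — skip
    d gray
      d→h: h black — skip
    d black
    l gray
      a gray
        a→b: b is gray → back edge
Back edge closes the cycle b → k → l → a → b; its vertices are {a, b, k, l}.

a, b, k, l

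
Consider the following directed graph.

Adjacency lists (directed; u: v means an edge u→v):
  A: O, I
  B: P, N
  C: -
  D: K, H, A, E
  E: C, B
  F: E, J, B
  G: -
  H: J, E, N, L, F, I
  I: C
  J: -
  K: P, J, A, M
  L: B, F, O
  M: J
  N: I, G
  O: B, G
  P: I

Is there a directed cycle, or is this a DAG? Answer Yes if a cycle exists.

No

DFS with white/gray/black marking, starting from F:
F gray
  E gray
    C gray
    C black
    B gray
      P gray
        I gray
          I→C: C black — skip
        I black
      P black
      N gray
        N→I: I black — skip
        G gray
        G black
      N black
    B black
  E black
  J gray
  J black
  F→B: B black — skip
F black
A gray
  O gray
    O→B: B black — skip
    O→G: G black — skip
  O black
  A→I: I black — skip
A black
D gray
  K gray
    K→P: P black — skip
    K→J: J black — skip
    K→A: A black — skip
    M gray
      M→J: J black — skip
    M black
  K black
  H gray
    H→J: J black — skip
    H→E: E black — skip
    H→N: N black — skip
    L gray
      L→B: B black — skip
      L→F: F black — skip
      L→O: O black — skip
    L black
    H→F: F black — skip
    H→I: I black — skip
  H black
  D→A: A black — skip
  D→E: E black — skip
D black
Every edge goes to a white or black vertex — no back edge, so the graph is acyclic.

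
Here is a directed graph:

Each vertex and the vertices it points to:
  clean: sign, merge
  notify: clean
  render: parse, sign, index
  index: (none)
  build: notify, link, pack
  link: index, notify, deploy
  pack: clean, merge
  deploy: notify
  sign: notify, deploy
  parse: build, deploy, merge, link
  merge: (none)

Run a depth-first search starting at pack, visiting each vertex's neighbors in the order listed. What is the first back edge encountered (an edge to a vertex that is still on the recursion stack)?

DFS from pack (visiting each vertex's neighbors in the order listed); mark gray on enter, black on exit:
pack gray
  clean gray
    sign gray
      notify gray
        notify→clean: clean is gray → back edge
First back edge: notify → clean.

notify→clean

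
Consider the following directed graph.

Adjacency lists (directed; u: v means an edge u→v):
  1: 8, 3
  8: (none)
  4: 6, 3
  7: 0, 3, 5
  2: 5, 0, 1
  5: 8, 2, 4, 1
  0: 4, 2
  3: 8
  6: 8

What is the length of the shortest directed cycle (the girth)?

For each vertex v, BFS finds the shortest path from v back to v.
The shortest such closed walk is 0 → 2 → 0, length 2.

2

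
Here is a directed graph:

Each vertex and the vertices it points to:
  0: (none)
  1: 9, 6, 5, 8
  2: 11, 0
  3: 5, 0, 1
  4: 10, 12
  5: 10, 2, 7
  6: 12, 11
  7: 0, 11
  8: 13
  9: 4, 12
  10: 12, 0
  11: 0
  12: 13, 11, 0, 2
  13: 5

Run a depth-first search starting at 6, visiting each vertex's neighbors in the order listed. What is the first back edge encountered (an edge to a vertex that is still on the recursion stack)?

DFS from 6 (visiting each vertex's neighbors in the order listed); mark gray on enter, black on exit:
6 gray
  12 gray
    13 gray
      5 gray
        10 gray
          10→12: 12 is gray → back edge
First back edge: 10 → 12.

10→12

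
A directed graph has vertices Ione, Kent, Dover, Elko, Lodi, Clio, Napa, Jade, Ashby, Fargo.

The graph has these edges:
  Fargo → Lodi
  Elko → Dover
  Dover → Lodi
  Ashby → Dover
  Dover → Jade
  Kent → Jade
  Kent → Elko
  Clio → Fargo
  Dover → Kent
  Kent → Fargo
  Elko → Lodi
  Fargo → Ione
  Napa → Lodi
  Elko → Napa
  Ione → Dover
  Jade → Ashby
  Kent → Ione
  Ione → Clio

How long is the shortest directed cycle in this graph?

3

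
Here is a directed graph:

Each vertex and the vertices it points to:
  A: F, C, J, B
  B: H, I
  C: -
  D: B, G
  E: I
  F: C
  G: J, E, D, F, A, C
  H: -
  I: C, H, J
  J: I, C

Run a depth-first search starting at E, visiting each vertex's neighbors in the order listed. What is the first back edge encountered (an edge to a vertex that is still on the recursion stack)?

DFS from E (visiting each vertex's neighbors in the order listed); mark gray on enter, black on exit:
E gray
  I gray
    C gray
    C black
    H gray
    H black
    J gray
      J→I: I is gray → back edge
First back edge: J → I.

J→I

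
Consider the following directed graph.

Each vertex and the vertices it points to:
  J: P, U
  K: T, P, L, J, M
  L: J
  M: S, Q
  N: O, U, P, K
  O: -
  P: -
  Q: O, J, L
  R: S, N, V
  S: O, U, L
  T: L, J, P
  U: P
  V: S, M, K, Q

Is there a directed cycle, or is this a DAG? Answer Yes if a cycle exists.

DFS with white/gray/black marking, starting from M:
M gray
  S gray
    O gray
    O black
    U gray
      P gray
      P black
    U black
    L gray
      J gray
        J→P: P black — skip
        J→U: U black — skip
      J black
    L black
  S black
  Q gray
    Q→O: O black — skip
    Q→J: J black — skip
    Q→L: L black — skip
  Q black
M black
K gray
  T gray
    T→L: L black — skip
    T→J: J black — skip
    T→P: P black — skip
  T black
  K→P: P black — skip
  K→L: L black — skip
  K→J: J black — skip
  K→M: M black — skip
K black
N gray
  N→O: O black — skip
  N→U: U black — skip
  N→P: P black — skip
  N→K: K black — skip
N black
R gray
  R→S: S black — skip
  R→N: N black — skip
  V gray
    V→S: S black — skip
    V→M: M black — skip
    V→K: K black — skip
    V→Q: Q black — skip
  V black
R black
Every edge goes to a white or black vertex — no back edge, so the graph is acyclic.

No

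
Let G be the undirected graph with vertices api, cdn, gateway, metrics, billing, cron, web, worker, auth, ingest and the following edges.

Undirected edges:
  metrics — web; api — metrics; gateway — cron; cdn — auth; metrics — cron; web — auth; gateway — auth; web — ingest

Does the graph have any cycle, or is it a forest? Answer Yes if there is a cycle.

Yes

DFS, tracking each vertex's parent; an edge to a visited non-parent vertex closes a cycle.
Start from api:
visit api (parent –)
  visit metrics (parent api)
    metrics–api: parent, skip
    visit web (parent metrics)
      visit auth (parent web)
        auth–web: parent, skip
        visit cdn (parent auth)
          cdn–auth: parent, skip
        visit gateway (parent auth)
          visit cron (parent gateway)
            cron–metrics: metrics visited and ≠ parent → cycle
Cycle: metrics – web – auth – gateway – cron – metrics.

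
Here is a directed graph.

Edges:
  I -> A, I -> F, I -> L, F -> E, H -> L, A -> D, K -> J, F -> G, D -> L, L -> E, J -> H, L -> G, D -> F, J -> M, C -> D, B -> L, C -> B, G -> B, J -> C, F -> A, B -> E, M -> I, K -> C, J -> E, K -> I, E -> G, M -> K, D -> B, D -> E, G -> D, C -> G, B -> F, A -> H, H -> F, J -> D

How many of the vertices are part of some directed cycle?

A vertex is on a directed cycle iff it belongs to a strongly connected component of size ≥ 2 (or has a self-loop).
The vertices on cycles are {A, B, D, E, F, G, H, J, K, L, M} — 11 in total.

11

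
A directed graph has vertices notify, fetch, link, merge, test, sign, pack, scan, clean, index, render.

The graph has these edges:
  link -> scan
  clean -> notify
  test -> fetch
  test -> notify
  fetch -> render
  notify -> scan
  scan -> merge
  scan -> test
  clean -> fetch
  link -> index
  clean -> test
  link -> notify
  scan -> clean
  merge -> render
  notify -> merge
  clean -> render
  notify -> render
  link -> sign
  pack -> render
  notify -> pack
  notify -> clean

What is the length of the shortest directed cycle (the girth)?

2

For each vertex v, BFS finds the shortest path from v back to v.
The shortest such closed walk is notify → clean → notify, length 2.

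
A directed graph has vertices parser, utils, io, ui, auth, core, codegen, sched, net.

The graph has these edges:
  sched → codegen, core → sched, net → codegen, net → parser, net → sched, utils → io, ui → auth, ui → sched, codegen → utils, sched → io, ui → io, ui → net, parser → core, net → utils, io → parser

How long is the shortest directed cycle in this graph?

4

For each vertex v, BFS finds the shortest path from v back to v.
The shortest such closed walk is sched → io → parser → core → sched, length 4.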